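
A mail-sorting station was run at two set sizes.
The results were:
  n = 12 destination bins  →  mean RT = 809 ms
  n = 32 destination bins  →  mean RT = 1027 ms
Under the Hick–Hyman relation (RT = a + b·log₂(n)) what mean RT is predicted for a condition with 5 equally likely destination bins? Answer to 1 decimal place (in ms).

614.4 ms

With log₂ n on the abscissa the relation is linear; from the two conditions:
  b = (1027 − 809) / (log₂ 32 − log₂ 12) = 218 / (5 − 3.5850) = 154.060 ms/bit
  a = 809 − 154.060 × 3.5850 = 256.702 ms
Then RT(5) = 256.702 + 154.060 × log₂ 5 = 256.702 + 154.060 × 2.3219 ≈ 614.418 ms.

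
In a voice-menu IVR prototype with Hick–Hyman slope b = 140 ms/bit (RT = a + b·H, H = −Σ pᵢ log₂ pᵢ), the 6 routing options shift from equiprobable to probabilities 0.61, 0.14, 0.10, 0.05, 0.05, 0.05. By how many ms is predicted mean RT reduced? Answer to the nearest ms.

The RT saving is b·ΔH. Equiprobable H₀ = log₂(6) = 2.5850 bits; with the given probabilities H = 1.8126 bits.
b·(H₀ − H) = 140 × (2.5850 − 1.8126) = 108.13 ms.

108 ms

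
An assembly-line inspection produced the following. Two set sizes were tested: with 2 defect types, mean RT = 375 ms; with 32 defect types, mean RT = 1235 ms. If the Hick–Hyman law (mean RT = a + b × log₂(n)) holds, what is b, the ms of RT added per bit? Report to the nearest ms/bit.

b = (RT₂ − RT₁)/(log₂ n₂ − log₂ n₁) = (1235 − 375)/(5 − 1) = 215 ms/bit.

215 ms/bit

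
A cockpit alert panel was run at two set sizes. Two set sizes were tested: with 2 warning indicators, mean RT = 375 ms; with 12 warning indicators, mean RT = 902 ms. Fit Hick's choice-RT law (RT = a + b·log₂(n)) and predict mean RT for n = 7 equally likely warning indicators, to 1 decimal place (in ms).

RT is linear in log₂ n, so two points fix the line:
  b = (902 − 375) / (log₂ 12 − log₂ 2) = 527 / (3.5850 − 1) = 203.871 ms/bit
  a = 375 − 203.871 × 1 = 171.129 ms
Then RT(7) = 171.129 + 203.871 × log₂ 7 = 171.129 + 203.871 × 2.8074 ≈ 743.468 ms.

743.5 ms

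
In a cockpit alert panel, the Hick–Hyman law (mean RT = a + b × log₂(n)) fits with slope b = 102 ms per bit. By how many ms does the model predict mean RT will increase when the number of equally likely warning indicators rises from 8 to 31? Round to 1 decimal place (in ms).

199.3 ms

The intercept a cancels: ΔRT = b·(log₂ n₂ − log₂ n₁) = b·log₂(n₂/n₁).
log₂(31) − log₂(8) = 4.9542 − 3 = 1.9542.
ΔRT = 102 × 1.9542 = 199.328 ms.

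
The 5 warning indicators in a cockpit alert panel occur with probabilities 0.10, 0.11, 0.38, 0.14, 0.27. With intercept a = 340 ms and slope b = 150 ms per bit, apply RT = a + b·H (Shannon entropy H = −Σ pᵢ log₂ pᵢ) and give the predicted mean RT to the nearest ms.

658 ms

H = 0.10·log₂(1/0.10) + 0.11·log₂(1/0.11) + 0.38·log₂(1/0.38) + 0.14·log₂(1/0.14) + 0.27·log₂(1/0.27) = 2.1201 bits.
RT = 340 + 150 × 2.1201 = 658.01 ms.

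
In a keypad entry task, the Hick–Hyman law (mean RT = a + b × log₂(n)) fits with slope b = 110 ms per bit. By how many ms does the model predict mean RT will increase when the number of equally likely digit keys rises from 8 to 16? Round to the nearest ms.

ΔRT = (a + b log₂ n₂) − (a + b log₂ n₁) = b·(log₂ n₂ − log₂ n₁).
log₂(16) − log₂(8) = log₂(16/8) = log₂(2) = 1.
ΔRT = 110 × 1.0000 = 110.000 ms.

110 ms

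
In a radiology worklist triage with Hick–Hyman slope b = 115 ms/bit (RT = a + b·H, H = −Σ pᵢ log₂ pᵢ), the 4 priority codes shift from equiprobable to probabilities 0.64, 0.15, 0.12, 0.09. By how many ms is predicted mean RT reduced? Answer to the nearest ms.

The RT saving is b·ΔH. Equiprobable H₀ = log₂(4) = 2.0000 bits; with the given probabilities H = 1.5023 bits.
b·(H₀ − H) = 115 × (2.0000 − 1.5023) = 57.23 ms.

57 ms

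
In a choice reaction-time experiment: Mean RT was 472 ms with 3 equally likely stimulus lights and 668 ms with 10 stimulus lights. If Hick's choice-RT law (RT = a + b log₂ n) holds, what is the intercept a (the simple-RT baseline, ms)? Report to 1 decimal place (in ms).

The slope on a log₂ axis is (668 − 472) / (3.3219 − 1.5850) = 112.840 ms/bit.
a = RT₁ − b·log₂ n₁ = 472 − 112.840 × 1.5850 = 293.152 ms.

293.2 ms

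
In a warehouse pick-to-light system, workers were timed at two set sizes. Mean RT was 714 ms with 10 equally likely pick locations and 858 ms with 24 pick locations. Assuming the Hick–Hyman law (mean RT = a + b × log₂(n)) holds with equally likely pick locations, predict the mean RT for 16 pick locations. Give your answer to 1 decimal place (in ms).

RT is linear in log₂ n, so two points fix the line:
  b = (858 − 714) / (log₂ 24 − log₂ 10) = 144 / (4.5850 − 3.3219) = 114.011 ms/bit
  a = 714 − 114.011 × 3.3219 = 335.263 ms
Then RT(16) = 335.263 + 114.011 × log₂ 16 = 335.263 + 114.011 × 4 ≈ 791.308 ms.

791.3 ms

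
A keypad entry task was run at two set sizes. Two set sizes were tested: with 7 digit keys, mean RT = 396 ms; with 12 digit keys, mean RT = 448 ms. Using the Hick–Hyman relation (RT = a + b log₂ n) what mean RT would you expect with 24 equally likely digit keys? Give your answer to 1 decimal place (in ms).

514.9 ms

Solve the two-equation system in a and b:
  b = (448 − 396) / (log₂ 12 − log₂ 7) = 52 / (3.5850 − 2.8074) = 66.872 ms/bit
  a = 396 − 66.872 × 2.8074 = 208.267 ms
Then RT(24) = 208.267 + 66.872 × log₂ 24 = 208.267 + 66.872 × 4.5850 ≈ 514.872 ms.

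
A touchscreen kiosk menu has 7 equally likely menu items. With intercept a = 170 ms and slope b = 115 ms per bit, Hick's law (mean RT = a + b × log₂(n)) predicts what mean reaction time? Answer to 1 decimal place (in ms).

log₂(7) = 2.8074 bits, so RT = 170 + 115 × 2.8074 ≈ 492.846 ms.

492.8 ms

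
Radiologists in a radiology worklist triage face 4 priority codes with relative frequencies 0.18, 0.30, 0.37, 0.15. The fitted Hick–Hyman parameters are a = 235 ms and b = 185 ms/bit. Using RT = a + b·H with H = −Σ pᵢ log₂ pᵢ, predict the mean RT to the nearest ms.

Entropy contributions −pᵢ log₂ pᵢ: 0.4453, 0.5211, 0.5307, 0.4105; sum H = 1.9077 bits.
RT = a + bH = 235 + 185·1.9077 = 587.92 ms.

588 ms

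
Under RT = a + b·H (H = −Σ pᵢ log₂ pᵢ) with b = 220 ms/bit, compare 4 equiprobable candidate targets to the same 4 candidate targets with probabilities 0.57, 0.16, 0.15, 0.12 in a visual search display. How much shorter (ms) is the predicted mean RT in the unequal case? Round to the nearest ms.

74 ms

The RT saving is b·ΔH. Equiprobable H₀ = log₂(4) = 2.0000 bits; with the given probabilities H = 1.6629 bits.
b·(H₀ − H) = 220 × (2.0000 − 1.6629) = 74.17 ms.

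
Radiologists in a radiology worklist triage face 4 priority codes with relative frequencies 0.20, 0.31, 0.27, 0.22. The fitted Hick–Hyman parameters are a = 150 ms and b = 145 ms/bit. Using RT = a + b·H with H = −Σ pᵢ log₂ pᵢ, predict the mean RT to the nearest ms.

H = 0.20·log₂(1/0.20) + 0.31·log₂(1/0.31) + 0.27·log₂(1/0.27) + 0.22·log₂(1/0.22) = 1.9788 bits.
RT = 150 + 145 × 1.9788 = 436.92 ms.

437 ms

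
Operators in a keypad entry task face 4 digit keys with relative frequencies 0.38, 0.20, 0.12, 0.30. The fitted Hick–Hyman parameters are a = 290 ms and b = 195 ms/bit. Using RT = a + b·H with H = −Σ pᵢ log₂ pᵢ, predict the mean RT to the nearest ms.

Entropy contributions −pᵢ log₂ pᵢ: 0.5305, 0.4644, 0.3671, 0.5211; sum H = 1.8830 bits.
RT = a + bH = 290 + 195·1.8830 = 657.18 ms.

657 ms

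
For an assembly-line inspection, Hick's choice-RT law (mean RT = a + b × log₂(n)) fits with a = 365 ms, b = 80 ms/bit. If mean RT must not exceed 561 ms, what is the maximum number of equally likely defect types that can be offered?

Information budget: (561 − 365)/80 = 2.4500 bits, so n ≤ 2^2.4500 = 5.464 → at most 5.

5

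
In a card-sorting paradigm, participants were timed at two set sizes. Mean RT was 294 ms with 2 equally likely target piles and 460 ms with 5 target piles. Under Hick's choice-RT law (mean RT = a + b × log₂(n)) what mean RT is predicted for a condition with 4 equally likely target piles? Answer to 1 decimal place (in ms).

419.6 ms

Fit slope and intercept:
  b = (460 − 294) / (log₂ 5 − log₂ 2) = 166 / (2.3219 − 1) = 125.574 ms/bit
  a = 294 − 125.574 × 1 = 168.426 ms
Then RT(4) = 168.426 + 125.574 × log₂ 4 = 168.426 + 125.574 × 2 ≈ 419.574 ms.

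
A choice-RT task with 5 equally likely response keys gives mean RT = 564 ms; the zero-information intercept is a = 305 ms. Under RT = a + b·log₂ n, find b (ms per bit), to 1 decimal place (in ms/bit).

111.5 ms/bit

5 alternatives carry log₂ 5 = 2.3219 bits; the choice cost is 564 − 305 = 259 ms, so b = 259/2.3219 = 111.545 ms/bit.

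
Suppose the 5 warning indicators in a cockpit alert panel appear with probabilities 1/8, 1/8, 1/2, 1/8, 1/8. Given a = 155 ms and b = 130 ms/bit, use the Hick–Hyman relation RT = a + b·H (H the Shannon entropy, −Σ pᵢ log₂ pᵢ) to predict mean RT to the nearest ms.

415 ms

Each term −pᵢ log₂ pᵢ: 0.125·3 + 0.125·3 + 0.5·1 + 0.125·3 + 0.125·3; summed, H = 2.000 bits.
Mean RT = a + bH = 155 + 130·2.000 = 415.00 ms.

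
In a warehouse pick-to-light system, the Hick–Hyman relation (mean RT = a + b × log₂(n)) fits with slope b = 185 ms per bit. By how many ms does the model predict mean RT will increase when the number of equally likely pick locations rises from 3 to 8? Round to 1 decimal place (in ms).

Only the slope matters, since a is common to both: ΔRT = b·log₂(n₂/n₁).
log₂(8) − log₂(3) = 3 − 1.5850 = 1.4150.
ΔRT = 185 × 1.4150 = 261.782 ms.

261.8 ms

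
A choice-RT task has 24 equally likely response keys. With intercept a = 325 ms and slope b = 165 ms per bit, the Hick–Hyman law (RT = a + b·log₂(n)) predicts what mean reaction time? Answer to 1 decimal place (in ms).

1081.5 ms

log₂(24) = 4.5850 bits, so RT = 325 + 165 × 4.5850 ≈ 1081.519 ms.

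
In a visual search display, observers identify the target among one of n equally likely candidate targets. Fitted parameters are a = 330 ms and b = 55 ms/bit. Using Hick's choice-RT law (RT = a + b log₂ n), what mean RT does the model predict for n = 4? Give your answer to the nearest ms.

440 ms

log₂(4) = 2 bits, so RT = 330 + 55 × 2 ≈ 440.000 ms.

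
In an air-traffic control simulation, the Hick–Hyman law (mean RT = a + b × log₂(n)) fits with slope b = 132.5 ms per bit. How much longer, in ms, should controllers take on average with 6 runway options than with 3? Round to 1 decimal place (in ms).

ΔRT = (a + b log₂ n₂) − (a + b log₂ n₁) = b·(log₂ n₂ − log₂ n₁).
log₂(6) − log₂(3) = log₂(6/3) = log₂(2) = 1.
ΔRT = 132.5 × 1.0000 = 132.500 ms.

132.5 ms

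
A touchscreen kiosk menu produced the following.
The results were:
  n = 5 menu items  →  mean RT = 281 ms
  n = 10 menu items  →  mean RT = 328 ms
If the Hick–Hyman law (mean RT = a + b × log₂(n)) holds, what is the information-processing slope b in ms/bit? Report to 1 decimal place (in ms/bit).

b = (RT₂ − RT₁)/(log₂ n₂ − log₂ n₁) = (328 − 281)/(3.3219 − 2.3219) = 47.000 ms/bit.

47.0 ms/bit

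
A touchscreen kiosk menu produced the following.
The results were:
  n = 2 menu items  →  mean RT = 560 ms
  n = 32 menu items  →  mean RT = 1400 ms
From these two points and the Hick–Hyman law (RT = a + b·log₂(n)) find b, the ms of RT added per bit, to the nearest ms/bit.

b = (RT₂ − RT₁)/(log₂ n₂ − log₂ n₁) = (1400 − 560)/(5 − 1) = 210 ms/bit.

210 ms/bit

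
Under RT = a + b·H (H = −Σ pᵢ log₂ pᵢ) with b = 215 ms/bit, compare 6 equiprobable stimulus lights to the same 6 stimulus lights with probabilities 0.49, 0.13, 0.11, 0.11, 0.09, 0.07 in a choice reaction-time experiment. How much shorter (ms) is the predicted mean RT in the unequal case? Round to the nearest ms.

The RT saving is b·ΔH. Equiprobable H₀ = log₂(6) = 2.5850 bits; with the given probabilities H = 2.1687 bits.
b·(H₀ − H) = 215 × (2.5850 − 2.1687) = 89.49 ms.

89 ms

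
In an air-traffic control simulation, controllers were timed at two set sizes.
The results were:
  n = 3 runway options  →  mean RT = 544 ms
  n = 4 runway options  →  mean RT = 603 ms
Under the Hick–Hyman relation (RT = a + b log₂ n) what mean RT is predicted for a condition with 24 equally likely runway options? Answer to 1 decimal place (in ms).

970.5 ms

Fit slope and intercept:
  b = (603 − 544) / (log₂ 4 − log₂ 3) = 59 / (2 − 1.5850) = 142.156 ms/bit
  a = 544 − 142.156 × 1.5850 = 318.688 ms
Then RT(24) = 318.688 + 142.156 × log₂ 24 = 318.688 + 142.156 × 4.5850 ≈ 970.467 ms.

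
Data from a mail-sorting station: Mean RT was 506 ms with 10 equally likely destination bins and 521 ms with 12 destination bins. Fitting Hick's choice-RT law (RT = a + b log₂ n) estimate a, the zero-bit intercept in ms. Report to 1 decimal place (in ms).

316.6 ms

b = (RT₂ − RT₁)/(log₂ n₂ − log₂ n₁) = (521 − 506)/(3.5850 − 3.3219) = 57.027 ms/bit.
a = RT₁ − b·log₂ n₁ = 506 − 57.027 × 3.3219 = 316.561 ms.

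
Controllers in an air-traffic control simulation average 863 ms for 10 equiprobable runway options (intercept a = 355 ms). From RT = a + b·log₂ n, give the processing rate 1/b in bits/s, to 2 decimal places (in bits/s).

6.54 bits/s

Choice component = 863 − 355 = 508 ms over log₂(10) = 3.3219 bits.
b = 508 / 3.3219 = 152.923 ms/bit, so 1/b = 6.539 bits/s.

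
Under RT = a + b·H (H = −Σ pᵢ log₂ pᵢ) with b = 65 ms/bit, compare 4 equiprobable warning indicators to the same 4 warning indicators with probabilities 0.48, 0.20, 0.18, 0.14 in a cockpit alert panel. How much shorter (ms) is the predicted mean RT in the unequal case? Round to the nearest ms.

12 ms

The RT saving is b·ΔH. Equiprobable H₀ = log₂(4) = 2.0000 bits; with the given probabilities H = 1.8151 bits.
b·(H₀ − H) = 65 × (2.0000 − 1.8151) = 12.02 ms.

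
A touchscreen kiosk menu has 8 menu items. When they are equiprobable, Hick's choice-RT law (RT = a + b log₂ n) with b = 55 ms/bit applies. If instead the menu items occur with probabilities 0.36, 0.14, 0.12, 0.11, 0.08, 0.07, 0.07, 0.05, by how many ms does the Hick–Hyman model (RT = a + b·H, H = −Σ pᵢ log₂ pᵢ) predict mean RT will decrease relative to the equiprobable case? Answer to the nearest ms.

17 ms

Equiprobable entropy H₀ = log₂ 8 = 3.0000 bits.
Skewed entropy H = −Σ pᵢ log₂ pᵢ = 2.6898 bits.
ΔRT = b·(H₀ − H) = 55 × 0.3102 = 17.06 ms.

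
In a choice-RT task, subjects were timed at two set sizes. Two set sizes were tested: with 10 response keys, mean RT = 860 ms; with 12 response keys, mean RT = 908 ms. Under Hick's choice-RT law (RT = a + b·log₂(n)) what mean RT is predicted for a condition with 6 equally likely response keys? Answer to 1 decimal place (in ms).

With log₂ n on the abscissa the relation is linear; from the two conditions:
  b = (908 − 860) / (log₂ 12 − log₂ 10) = 48 / (3.5850 − 3.3219) = 182.486 ms/bit
  a = 860 − 182.486 × 3.3219 = 253.796 ms
Then RT(6) = 253.796 + 182.486 × log₂ 6 = 253.796 + 182.486 × 2.5850 ≈ 725.514 ms.

725.5 ms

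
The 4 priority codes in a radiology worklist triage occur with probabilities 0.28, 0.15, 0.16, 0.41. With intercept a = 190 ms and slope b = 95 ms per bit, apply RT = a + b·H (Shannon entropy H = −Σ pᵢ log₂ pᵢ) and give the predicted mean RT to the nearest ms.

Entropy contributions −pᵢ log₂ pᵢ: 0.5142, 0.4105, 0.4230, 0.5274; sum H = 1.8752 bits.
RT = a + bH = 190 + 95·1.8752 = 368.14 ms.

368 ms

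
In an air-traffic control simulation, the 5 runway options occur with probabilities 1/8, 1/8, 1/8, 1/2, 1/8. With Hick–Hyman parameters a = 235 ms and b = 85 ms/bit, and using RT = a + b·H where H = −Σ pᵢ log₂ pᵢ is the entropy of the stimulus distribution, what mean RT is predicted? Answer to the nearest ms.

405 ms

H = −Σ pᵢ log₂ pᵢ = 0.125·3 + 0.125·3 + 0.125·3 + 0.5·1 + 0.125·3 = 2.000 bits.
RT = 235 + 85 × 2.000 = 405.00 ms.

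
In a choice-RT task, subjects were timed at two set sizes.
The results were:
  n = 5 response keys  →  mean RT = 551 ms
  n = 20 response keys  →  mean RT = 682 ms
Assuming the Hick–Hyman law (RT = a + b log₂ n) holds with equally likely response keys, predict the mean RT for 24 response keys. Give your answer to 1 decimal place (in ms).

Solve the two-equation system in a and b:
  b = (682 − 551) / (log₂ 20 − log₂ 5) = 131 / (4.3219 − 2.3219) = 65.500 ms/bit
  a = 551 − 65.500 × 2.3219 = 398.914 ms
Then RT(24) = 398.914 + 65.500 × log₂ 24 = 398.914 + 65.500 × 4.5850 ≈ 699.229 ms.

699.2 ms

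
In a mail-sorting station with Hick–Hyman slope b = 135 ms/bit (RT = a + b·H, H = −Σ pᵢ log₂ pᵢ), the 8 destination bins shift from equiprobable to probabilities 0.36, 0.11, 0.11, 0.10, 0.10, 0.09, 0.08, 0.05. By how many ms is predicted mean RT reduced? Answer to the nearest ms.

38 ms

The RT saving is b·ΔH. Equiprobable H₀ = log₂(8) = 3.0000 bits; with the given probabilities H = 2.7158 bits.
b·(H₀ − H) = 135 × (3.0000 − 2.7158) = 38.36 ms.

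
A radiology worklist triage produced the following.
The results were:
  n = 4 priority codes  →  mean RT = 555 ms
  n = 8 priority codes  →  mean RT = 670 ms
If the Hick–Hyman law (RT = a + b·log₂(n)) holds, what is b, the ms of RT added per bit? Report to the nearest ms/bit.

115 ms/bit

The slope on a log₂ axis is (670 − 555) / (3 − 2) = 115 ms/bit.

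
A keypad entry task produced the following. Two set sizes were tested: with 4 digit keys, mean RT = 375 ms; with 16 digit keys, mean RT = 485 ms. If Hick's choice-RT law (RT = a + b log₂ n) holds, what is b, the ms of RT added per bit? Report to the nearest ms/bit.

Slope: b = (485 − 375) / (log₂ 16 − log₂ 4) = 110/2.0000 = 55 ms/bit.

55 ms/bit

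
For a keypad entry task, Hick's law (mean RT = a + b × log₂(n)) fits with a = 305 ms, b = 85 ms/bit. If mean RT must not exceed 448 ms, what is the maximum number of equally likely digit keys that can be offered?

85·log₂ n ≤ 448 − 305 = 143, giving log₂ n ≤ 1.6824 and n ≤ 3.210. The largest whole number is 3.

3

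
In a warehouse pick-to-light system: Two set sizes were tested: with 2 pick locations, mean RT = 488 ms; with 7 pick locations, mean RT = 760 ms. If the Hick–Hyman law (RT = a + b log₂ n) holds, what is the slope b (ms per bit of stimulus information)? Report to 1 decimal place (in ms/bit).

150.5 ms/bit

The slope on a log₂ axis is (760 − 488) / (2.8074 − 1) = 150.496 ms/bit.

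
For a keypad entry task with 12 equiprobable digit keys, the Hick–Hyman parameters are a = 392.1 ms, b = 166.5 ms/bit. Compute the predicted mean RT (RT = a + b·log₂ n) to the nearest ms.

log₂(12) = 3.5850 bits, so RT = 392.1 + 166.5 × 3.5850 ≈ 988.996 ms.

989 ms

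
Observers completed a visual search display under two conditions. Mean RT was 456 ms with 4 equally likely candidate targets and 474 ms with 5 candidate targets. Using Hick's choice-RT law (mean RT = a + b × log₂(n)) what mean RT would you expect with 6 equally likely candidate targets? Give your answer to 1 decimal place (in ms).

488.7 ms

With log₂ n on the abscissa the relation is linear; from the two conditions:
  b = (474 − 456) / (log₂ 5 − log₂ 4) = 18 / (2.3219 − 2) = 55.913 ms/bit
  a = 456 − 55.913 × 2 = 344.174 ms
Then RT(6) = 344.174 + 55.913 × log₂ 6 = 344.174 + 55.913 × 2.5850 ≈ 488.707 ms.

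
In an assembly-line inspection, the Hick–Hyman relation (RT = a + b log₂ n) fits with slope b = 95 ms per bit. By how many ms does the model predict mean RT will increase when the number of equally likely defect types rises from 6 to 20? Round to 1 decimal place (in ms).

ΔRT = (a + b log₂ n₂) − (a + b log₂ n₁) = b·(log₂ n₂ − log₂ n₁).
log₂(20) − log₂(6) = 4.3219 − 2.5850 = 1.7370.
ΔRT = 95 × 1.7370 = 165.012 ms.

165.0 ms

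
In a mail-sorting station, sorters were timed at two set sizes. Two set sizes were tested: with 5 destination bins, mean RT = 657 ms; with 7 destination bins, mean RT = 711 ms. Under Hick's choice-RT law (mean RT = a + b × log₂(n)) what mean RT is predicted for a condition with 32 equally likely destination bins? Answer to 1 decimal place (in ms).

Fit slope and intercept:
  b = (711 − 657) / (log₂ 7 − log₂ 5) = 54 / (2.8074 − 2.3219) = 111.242 ms/bit
  a = 657 − 111.242 × 2.3219 = 398.703 ms
Then RT(32) = 398.703 + 111.242 × log₂ 32 = 398.703 + 111.242 × 5 ≈ 954.915 ms.

954.9 ms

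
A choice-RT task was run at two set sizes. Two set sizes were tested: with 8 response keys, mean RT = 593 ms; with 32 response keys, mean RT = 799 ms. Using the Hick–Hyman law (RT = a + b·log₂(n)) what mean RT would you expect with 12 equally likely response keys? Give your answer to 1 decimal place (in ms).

653.3 ms

With log₂ n on the abscissa the relation is linear; from the two conditions:
  b = (799 − 593) / (log₂ 32 − log₂ 8) = 206 / (5 − 3) = 103.000 ms/bit
  a = 593 − 103.000 × 3 = 284.000 ms
Then RT(12) = 284.000 + 103.000 × log₂ 12 = 284.000 + 103.000 × 3.5850 ≈ 653.251 ms.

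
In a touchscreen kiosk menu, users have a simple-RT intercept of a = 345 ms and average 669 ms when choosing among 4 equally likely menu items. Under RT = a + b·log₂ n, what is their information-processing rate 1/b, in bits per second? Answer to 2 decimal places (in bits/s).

6.17 bits/s

b = (669 − 345)/log₂ 4 = 324/2 = 162.000 ms per bit = 0.16200 s/bit; the reciprocal is 6.173 bits/s.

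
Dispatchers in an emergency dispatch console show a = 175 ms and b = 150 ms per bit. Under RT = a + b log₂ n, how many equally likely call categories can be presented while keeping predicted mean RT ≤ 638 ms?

Information budget: (638 − 175)/150 = 3.0867 bits, so n ≤ 2^3.0867 = 8.495 → at most 8.

8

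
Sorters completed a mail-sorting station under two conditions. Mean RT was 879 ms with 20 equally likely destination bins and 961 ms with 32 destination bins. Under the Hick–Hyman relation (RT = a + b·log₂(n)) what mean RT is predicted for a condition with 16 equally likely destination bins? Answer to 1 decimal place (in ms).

840.1 ms

RT is linear in log₂ n, so two points fix the line:
  b = (961 − 879) / (log₂ 32 − log₂ 20) = 82 / (5 − 4.3219) = 120.931 ms/bit
  a = 879 − 120.931 × 4.3219 = 356.344 ms
Then RT(16) = 356.344 + 120.931 × log₂ 16 = 356.344 + 120.931 × 4 ≈ 840.069 ms.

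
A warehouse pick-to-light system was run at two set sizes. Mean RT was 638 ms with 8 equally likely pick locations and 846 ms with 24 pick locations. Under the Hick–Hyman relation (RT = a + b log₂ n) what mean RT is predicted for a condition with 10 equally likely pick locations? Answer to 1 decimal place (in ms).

Fit slope and intercept:
  b = (846 − 638) / (log₂ 24 − log₂ 8) = 208 / (4.5850 − 3) = 131.233 ms/bit
  a = 638 − 131.233 × 3 = 244.300 ms
Then RT(10) = 244.300 + 131.233 × log₂ 10 = 244.300 + 131.233 × 3.3219 ≈ 680.248 ms.

680.2 ms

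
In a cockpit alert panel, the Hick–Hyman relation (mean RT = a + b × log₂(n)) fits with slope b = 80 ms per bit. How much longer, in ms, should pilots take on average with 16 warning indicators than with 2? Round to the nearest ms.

Only the slope matters, since a is common to both: ΔRT = b·log₂(n₂/n₁).
log₂(16) − log₂(2) = log₂(16/2) = log₂(8) = 3.
ΔRT = 80 × 3.0000 = 240.000 ms.

240 ms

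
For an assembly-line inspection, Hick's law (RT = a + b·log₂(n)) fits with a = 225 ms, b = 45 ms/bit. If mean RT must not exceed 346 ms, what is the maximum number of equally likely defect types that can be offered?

6

Information budget: (346 − 225)/45 = 2.6889 bits, so n ≤ 2^2.6889 = 6.448 → at most 6.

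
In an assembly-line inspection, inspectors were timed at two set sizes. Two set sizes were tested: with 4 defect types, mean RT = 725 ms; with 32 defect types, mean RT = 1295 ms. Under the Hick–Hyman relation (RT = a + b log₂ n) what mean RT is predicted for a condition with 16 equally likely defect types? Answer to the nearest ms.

1105 ms

Solve the two-equation system in a and b:
  b = (1295 − 725) / (log₂ 32 − log₂ 4) = 570 / (5 − 2) = 190 ms/bit
  a = 725 − 190 × 2 = 345 ms
Then RT(16) = 345 + 190 × log₂ 16 = 345 + 190 × 4 ≈ 1105.000 ms.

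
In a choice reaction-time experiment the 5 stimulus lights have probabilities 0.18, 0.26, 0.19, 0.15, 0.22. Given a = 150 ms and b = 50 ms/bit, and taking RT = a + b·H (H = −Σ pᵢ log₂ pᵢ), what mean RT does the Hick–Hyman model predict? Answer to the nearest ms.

265 ms

Entropy contributions −pᵢ log₂ pᵢ: 0.4453, 0.5053, 0.4552, 0.4105, 0.4806; sum H = 2.2969 bits.
RT = a + bH = 150 + 50·2.2969 = 264.85 ms.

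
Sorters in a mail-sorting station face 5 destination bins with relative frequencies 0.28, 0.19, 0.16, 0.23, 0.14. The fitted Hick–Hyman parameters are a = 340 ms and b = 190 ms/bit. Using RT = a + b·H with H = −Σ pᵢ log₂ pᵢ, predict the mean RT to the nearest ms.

773 ms

H = 0.28·log₂(1/0.28) + 0.19·log₂(1/0.19) + 0.16·log₂(1/0.16) + 0.23·log₂(1/0.23) + 0.14·log₂(1/0.14) = 2.2772 bits.
RT = 340 + 190 × 2.2772 = 772.68 ms.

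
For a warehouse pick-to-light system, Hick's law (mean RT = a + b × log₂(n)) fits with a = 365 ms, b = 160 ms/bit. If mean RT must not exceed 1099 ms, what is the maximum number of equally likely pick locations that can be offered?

Information budget: (1099 − 365)/160 = 4.5875 bits, so n ≤ 2^4.5875 = 24.042 → at most 24.

24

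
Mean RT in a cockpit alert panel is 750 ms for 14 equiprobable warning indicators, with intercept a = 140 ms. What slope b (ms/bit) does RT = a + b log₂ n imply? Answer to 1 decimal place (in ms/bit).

160.2 ms/bit

log₂(14) = 3.8074 bits.
b = (RT − a)/log₂ n = (750 − 140) / 3.8074 = 160.216 ms/bit.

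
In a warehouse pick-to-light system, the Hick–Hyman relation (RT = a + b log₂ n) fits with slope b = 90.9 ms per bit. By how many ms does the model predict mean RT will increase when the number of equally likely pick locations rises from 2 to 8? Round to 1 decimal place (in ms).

181.8 ms

The intercept a cancels: ΔRT = b·(log₂ n₂ − log₂ n₁) = b·log₂(n₂/n₁).
log₂(8) − log₂(2) = log₂(8/2) = log₂(4) = 2.
ΔRT = 90.9 × 2.0000 = 181.800 ms.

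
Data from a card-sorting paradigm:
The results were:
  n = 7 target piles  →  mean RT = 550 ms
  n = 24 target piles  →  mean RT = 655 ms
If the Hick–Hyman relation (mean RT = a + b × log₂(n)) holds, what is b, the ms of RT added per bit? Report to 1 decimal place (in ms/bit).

The slope on a log₂ axis is (655 − 550) / (4.5850 − 2.8074) = 59.068 ms/bit.

59.1 ms/bit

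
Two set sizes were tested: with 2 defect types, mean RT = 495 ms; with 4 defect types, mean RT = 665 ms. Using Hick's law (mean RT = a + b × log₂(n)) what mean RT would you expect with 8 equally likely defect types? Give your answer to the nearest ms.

Fit slope and intercept:
  b = (665 − 495) / (log₂ 4 − log₂ 2) = 170 / (2 − 1) = 170 ms/bit
  a = 495 − 170 × 1 = 325 ms
Then RT(8) = 325 + 170 × log₂ 8 = 325 + 170 × 3 ≈ 835.000 ms.

835 ms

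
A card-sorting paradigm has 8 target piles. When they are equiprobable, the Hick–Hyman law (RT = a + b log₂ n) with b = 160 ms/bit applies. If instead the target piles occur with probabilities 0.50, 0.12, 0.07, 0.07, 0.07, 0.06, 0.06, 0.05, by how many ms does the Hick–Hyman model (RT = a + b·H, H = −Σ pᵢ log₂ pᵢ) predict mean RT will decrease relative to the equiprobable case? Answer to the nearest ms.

100 ms

Equiprobable entropy H₀ = log₂ 8 = 3.0000 bits.
Skewed entropy H = −Σ pᵢ log₂ pᵢ = 2.3759 bits.
ΔRT = b·(H₀ − H) = 160 × 0.6241 = 99.86 ms.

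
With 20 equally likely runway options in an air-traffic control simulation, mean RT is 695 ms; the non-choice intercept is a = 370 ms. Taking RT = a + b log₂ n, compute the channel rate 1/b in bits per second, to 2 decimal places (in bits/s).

b = (695 − 370)/log₂ 20 = 325/4.3219 = 75.198 ms per bit = 0.07520 s/bit; the reciprocal is 13.298 bits/s.

13.30 bits/s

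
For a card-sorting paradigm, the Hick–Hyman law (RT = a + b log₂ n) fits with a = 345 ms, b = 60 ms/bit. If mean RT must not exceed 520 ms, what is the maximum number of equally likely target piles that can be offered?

7

Set 345 + 60·log₂ n ≤ 520 → log₂ n ≤ (520 − 345)/60 = 2.9167.
So n ≤ 2^2.9167 = 7.551; the largest integer n is 7.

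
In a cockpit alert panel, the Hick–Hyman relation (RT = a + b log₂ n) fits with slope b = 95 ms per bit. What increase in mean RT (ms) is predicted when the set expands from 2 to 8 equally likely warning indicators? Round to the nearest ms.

The intercept a cancels: ΔRT = b·(log₂ n₂ − log₂ n₁) = b·log₂(n₂/n₁).
log₂(8) − log₂(2) = log₂(8/2) = log₂(4) = 2.
ΔRT = 95 × 2.0000 = 190.000 ms.

190 ms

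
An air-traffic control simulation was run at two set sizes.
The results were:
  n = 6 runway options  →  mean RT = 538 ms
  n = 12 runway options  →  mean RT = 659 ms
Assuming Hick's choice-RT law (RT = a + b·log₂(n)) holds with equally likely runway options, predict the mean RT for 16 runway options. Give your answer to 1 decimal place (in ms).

709.2 ms

Solve the two-equation system in a and b:
  b = (659 − 538) / (log₂ 12 − log₂ 6) = 121 / (3.5850 − 2.5850) = 121.000 ms/bit
  a = 538 − 121.000 × 2.5850 = 225.220 ms
Then RT(16) = 225.220 + 121.000 × log₂ 16 = 225.220 + 121.000 × 4 ≈ 709.220 ms.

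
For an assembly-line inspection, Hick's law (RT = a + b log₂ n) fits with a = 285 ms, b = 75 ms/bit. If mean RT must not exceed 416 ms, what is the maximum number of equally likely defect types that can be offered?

75·log₂ n ≤ 416 − 285 = 131, giving log₂ n ≤ 1.7467 and n ≤ 3.356. The largest whole number is 3.

3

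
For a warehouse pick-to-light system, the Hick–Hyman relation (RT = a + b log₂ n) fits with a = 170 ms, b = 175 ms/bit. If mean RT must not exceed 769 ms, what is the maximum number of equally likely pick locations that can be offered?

175·log₂ n ≤ 769 − 170 = 599, giving log₂ n ≤ 3.4229 and n ≤ 10.725. The largest whole number is 10.

10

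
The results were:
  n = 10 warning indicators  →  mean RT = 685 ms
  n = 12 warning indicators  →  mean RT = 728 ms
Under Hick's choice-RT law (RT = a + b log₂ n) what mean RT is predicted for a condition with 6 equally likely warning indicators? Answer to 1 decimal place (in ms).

564.5 ms

Fit slope and intercept:
  b = (728 − 685) / (log₂ 12 − log₂ 10) = 43 / (3.5850 − 3.3219) = 163.477 ms/bit
  a = 685 − 163.477 × 3.3219 = 141.942 ms
Then RT(6) = 141.942 + 163.477 × log₂ 6 = 141.942 + 163.477 × 2.5850 ≈ 564.523 ms.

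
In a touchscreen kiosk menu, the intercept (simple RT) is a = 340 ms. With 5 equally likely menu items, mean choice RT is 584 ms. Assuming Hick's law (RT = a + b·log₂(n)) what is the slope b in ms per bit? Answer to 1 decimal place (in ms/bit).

log₂(5) = 2.3219 bits.
b = (RT − a)/log₂ n = (584 − 340) / 2.3219 = 105.085 ms/bit.

105.1 ms/bit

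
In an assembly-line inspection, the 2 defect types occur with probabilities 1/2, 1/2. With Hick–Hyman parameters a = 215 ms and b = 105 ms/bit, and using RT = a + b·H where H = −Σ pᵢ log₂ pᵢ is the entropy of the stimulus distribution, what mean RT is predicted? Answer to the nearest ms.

320 ms

Each term −pᵢ log₂ pᵢ: 0.5·1 + 0.5·1; summed, H = 1.000 bits.
Mean RT = a + bH = 215 + 105·1.000 = 320.00 ms.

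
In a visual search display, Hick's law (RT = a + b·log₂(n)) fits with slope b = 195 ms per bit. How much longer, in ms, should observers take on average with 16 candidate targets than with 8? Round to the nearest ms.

ΔRT = (a + b log₂ n₂) − (a + b log₂ n₁) = b·(log₂ n₂ − log₂ n₁).
log₂(16) − log₂(8) = log₂(16/8) = log₂(2) = 1.
ΔRT = 195 × 1.0000 = 195.000 ms.

195 ms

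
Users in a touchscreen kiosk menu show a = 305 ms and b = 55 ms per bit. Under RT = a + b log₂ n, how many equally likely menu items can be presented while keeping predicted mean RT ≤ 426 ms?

Set 305 + 55·log₂ n ≤ 426 → log₂ n ≤ (426 − 305)/55 = 2.2000.
So n ≤ 2^2.2000 = 4.595; the largest integer n is 4.

4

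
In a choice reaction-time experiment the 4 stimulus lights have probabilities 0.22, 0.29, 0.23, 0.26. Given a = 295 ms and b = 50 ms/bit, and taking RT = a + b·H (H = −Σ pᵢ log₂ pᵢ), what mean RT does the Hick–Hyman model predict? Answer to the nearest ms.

Entropy contributions −pᵢ log₂ pᵢ: 0.4806, 0.5179, 0.4877, 0.5053; sum H = 1.9914 bits.
RT = a + bH = 295 + 50·1.9914 = 394.57 ms.

395 ms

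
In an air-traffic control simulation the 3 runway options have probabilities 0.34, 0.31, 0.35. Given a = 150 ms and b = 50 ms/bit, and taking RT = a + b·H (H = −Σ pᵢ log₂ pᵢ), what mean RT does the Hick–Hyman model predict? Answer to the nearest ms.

H = 0.34·log₂(1/0.34) + 0.31·log₂(1/0.31) + 0.35·log₂(1/0.35) = 1.5831 bits.
RT = 150 + 50 × 1.5831 = 229.15 ms.

229 ms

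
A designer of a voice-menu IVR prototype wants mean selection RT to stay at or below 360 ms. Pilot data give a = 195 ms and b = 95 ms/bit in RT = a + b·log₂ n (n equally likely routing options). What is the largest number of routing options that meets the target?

3

Set 195 + 95·log₂ n ≤ 360 → log₂ n ≤ (360 − 195)/95 = 1.7368.
So n ≤ 2^1.7368 = 3.333; the largest integer n is 3.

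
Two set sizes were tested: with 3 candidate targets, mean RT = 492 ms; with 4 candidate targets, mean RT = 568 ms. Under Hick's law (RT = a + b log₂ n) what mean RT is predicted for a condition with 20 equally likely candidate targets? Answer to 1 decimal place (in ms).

Solve the two-equation system in a and b:
  b = (568 − 492) / (log₂ 4 − log₂ 3) = 76 / (2 − 1.5850) = 183.116 ms/bit
  a = 492 − 183.116 × 1.5850 = 201.768 ms
Then RT(20) = 201.768 + 183.116 × log₂ 20 = 201.768 + 183.116 × 4.3219 ≈ 993.182 ms.

993.2 ms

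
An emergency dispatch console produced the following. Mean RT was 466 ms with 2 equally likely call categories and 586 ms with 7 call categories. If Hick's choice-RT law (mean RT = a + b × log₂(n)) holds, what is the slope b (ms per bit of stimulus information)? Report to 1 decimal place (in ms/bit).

66.4 ms/bit

Slope: b = (586 − 466) / (log₂ 7 − log₂ 2) = 120/1.8074 = 66.395 ms/bit.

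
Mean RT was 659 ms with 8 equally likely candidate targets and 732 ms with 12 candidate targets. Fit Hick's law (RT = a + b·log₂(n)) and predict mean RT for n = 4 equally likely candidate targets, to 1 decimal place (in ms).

534.2 ms

Fit slope and intercept:
  b = (732 − 659) / (log₂ 12 − log₂ 8) = 73 / (3.5850 − 3) = 124.794 ms/bit
  a = 659 − 124.794 × 3 = 284.617 ms
Then RT(4) = 284.617 + 124.794 × log₂ 4 = 284.617 + 124.794 × 2 ≈ 534.206 ms.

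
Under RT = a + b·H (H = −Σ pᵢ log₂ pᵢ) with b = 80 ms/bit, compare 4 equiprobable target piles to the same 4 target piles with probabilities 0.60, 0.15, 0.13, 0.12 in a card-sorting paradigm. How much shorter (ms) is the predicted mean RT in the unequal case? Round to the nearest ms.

Equiprobable entropy H₀ = log₂ 4 = 2.0000 bits.
Skewed entropy H = −Σ pᵢ log₂ pᵢ = 1.6024 bits.
ΔRT = b·(H₀ − H) = 80 × 0.3976 = 31.81 ms.

32 ms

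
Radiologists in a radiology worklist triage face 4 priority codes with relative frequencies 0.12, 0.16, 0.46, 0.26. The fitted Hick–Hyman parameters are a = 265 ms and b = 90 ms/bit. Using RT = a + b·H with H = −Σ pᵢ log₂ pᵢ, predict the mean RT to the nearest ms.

H = 0.12·log₂(1/0.12) + 0.16·log₂(1/0.16) + 0.46·log₂(1/0.46) + 0.26·log₂(1/0.26) = 1.8107 bits.
RT = 265 + 90 × 1.8107 = 427.96 ms.

428 ms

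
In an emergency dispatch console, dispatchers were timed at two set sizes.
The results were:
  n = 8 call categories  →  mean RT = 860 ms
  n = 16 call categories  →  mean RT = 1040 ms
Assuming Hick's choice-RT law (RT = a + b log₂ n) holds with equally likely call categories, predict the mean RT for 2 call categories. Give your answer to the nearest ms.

RT is linear in log₂ n, so two points fix the line:
  b = (1040 − 860) / (log₂ 16 − log₂ 8) = 180 / (4 − 3) = 180 ms/bit
  a = 860 − 180 × 3 = 320 ms
Then RT(2) = 320 + 180 × log₂ 2 = 320 + 180 × 1 ≈ 500.000 ms.

500 ms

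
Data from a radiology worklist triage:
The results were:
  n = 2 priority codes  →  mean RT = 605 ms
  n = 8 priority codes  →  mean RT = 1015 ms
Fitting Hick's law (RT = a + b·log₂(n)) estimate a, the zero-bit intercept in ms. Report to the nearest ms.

400 ms

The slope on a log₂ axis is (1015 − 605) / (3 − 1) = 205 ms/bit.
Intercept: a = 605 − 205·log₂(2) = 400.000 ms.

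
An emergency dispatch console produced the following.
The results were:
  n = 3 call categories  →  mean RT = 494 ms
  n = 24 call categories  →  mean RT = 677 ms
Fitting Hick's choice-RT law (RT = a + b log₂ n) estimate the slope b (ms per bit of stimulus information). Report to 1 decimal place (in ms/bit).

61.0 ms/bit

b = (RT₂ − RT₁)/(log₂ n₂ − log₂ n₁) = (677 − 494)/(4.5850 − 1.5850) = 61.000 ms/bit.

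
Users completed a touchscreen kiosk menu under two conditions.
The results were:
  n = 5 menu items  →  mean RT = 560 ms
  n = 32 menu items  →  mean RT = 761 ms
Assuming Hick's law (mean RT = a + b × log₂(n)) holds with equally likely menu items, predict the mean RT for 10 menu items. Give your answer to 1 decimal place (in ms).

635.1 ms

Solve the two-equation system in a and b:
  b = (761 − 560) / (log₂ 32 − log₂ 5) = 201 / (5 − 2.3219) = 75.054 ms/bit
  a = 560 − 75.054 × 2.3219 = 385.730 ms
Then RT(10) = 385.730 + 75.054 × log₂ 10 = 385.730 + 75.054 × 3.3219 ≈ 635.054 ms.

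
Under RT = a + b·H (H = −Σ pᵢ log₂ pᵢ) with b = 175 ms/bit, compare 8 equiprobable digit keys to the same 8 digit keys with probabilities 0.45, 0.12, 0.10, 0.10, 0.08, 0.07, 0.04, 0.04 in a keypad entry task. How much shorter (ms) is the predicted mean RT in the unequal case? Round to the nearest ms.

Equiprobable entropy H₀ = log₂ 8 = 3.0000 bits.
Skewed entropy H = −Σ pᵢ log₂ pᵢ = 2.4814 bits.
ΔRT = b·(H₀ − H) = 175 × 0.5186 = 90.75 ms.

91 ms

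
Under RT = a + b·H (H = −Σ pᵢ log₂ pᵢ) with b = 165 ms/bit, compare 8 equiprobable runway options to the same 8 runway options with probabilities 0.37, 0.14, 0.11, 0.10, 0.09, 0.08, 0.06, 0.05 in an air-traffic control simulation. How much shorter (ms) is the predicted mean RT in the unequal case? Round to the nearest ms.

The RT saving is b·ΔH. Equiprobable H₀ = log₂(8) = 3.0000 bits; with the given probabilities H = 2.6741 bits.
b·(H₀ − H) = 165 × (3.0000 − 2.6741) = 53.77 ms.

54 ms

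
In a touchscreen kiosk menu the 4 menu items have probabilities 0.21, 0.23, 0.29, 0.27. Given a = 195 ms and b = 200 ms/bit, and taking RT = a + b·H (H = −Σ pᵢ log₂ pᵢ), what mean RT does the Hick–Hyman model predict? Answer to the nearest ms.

593 ms

Entropy contributions −pᵢ log₂ pᵢ: 0.4728, 0.4877, 0.5179, 0.5100; sum H = 1.9884 bits.
RT = a + bH = 195 + 200·1.9884 = 592.68 ms.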